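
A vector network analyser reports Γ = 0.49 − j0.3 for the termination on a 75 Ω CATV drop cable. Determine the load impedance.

Z_L ≈ 144 − j129 Ω

Z_L = Z_0·(1 + Γ)/(1 − Γ) = 75·(1.49 − j0.3)/(0.51 + j0.3)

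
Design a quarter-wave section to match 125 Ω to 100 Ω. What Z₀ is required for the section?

Z_qwt = √(Z_0·R_L) = √(100 × 125) = √12500

Z_qwt ≈ 112 Ω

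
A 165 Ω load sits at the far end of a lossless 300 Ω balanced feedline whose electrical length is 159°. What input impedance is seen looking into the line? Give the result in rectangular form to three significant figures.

Z_in ≈ 181 − j76.9 Ω

tan(βl) = tan(159°) = -0.384
Z_in = Z_0·(Z_L + jZ_0·tanβl)/(Z_0 + jZ_L·tanβl)
     = 300·(165 − j115)/(300 − j63.3)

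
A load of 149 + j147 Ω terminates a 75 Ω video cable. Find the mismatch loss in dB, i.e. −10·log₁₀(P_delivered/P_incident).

Γ = (74 + j147)/(224 + j147), |Γ| = 0.614
|Γ|² = 0.377, so P_del/P_inc = 1 − |Γ|² = 0.623
ML = −10·log₁₀(1 − |Γ|²)

mismatch loss ≈ 2.06 dB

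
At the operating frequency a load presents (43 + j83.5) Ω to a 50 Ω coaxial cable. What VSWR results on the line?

Γ = (Z_L − Z_0)/(Z_L + Z_0) = (-7 + j83.5)/(93 + j83.5)
|Γ| = 83.8/125 = 0.67
VSWR = (1 + |Γ|)/(1 − |Γ|) = 1.67/0.33

VSWR ≈ 5.07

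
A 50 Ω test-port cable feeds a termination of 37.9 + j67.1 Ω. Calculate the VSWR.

VSWR ≈ 4.22

Γ = (Z_L − Z_0)/(Z_L + Z_0) = (-12.1 + j67.1)/(87.9 + j67.1)
|Γ| = 68.2/111 = 0.617
VSWR = (1 + |Γ|)/(1 − |Γ|) = 1.62/0.383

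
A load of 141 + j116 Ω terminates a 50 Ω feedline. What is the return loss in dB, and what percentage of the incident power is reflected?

Γ = (91 + j116)/(191 + j116), |Γ| = 0.66
RL = −20·log₁₀(0.66) = 3.61 dB
P_refl/P_inc = |Γ|² = 0.435

RL ≈ 3.61 dB; 43.5% of incident power reflected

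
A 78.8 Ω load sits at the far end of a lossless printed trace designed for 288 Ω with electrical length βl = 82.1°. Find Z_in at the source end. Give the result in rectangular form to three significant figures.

Z_in ≈ 853 + j393 Ω

tan(βl) = tan(82.1°) = 7.21
Z_in = Z_0·(Z_L + jZ_0·tanβl)/(Z_0 + jZ_L·tanβl)
     = 288·(78.8 + j2080)/(288 + j568)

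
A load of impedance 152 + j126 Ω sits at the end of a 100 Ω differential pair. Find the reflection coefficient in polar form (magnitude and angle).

Γ = (Z_L − Z_0)/(Z_L + Z_0) = (52 + j126)/(252 + j126)
|Γ| = 136/282 = 0.484

Γ ≈ 0.484 ∠ 41°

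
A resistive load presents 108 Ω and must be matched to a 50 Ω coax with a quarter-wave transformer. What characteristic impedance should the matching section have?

Z_qwt ≈ 73.5 Ω

Z_qwt = √(Z_0·R_L) = √(50 × 108) = √5400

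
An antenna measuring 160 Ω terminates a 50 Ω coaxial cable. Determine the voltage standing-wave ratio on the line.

VSWR ≈ 3.2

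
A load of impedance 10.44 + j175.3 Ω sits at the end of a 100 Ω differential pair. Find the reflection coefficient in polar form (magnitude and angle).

Γ = (Z_L − Z_0)/(Z_L + Z_0) = (-89.56 + j175.3)/(110.4 + j175.3)
|Γ| = 197/207 = 0.95

Γ ≈ 0.95 ∠ 59.3°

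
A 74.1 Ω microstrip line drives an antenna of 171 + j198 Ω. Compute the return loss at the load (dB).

Γ = (96.9 + j198)/(245.1 + j198), |Γ| = 0.7
RL = −20·log₁₀|Γ| = −20·log₁₀(0.7)

RL ≈ 3.1 dB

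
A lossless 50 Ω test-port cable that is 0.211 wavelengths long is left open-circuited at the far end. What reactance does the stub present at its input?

βl = 2π × 0.211 = 76°
tan(βl) = 4
For an open-circuited stub, Z_in = −jZ_0·cot(βl) = −jZ_0/tan(βl)

X_in ≈ -12.5 Ω (capacitive)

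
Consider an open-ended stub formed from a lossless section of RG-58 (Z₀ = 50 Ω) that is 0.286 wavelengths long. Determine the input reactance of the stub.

βl = 2π × 0.286 = 103°
tan(βl) = -4.35
For an open-ended stub, Z_in = −jZ_0·cot(βl) = −jZ_0/tan(βl)

X_in ≈ 11.5 Ω (inductive)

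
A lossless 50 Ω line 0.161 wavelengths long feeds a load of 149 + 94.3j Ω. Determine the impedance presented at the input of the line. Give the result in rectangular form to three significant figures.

βl = 2π × 0.161 = 58°
tan(βl) = tan(58°) = 1.6
Z_in = Z_0·(Z_L + jZ_0·tanβl)/(Z_0 + jZ_L·tanβl)
     = 50·(149 + j174)/(-101 + j238)

Z_in ≈ 19.8 − j39.7 Ω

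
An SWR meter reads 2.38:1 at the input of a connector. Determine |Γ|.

|Γ| = (S − 1)/(S + 1) = (2.38 − 1)/(2.38 + 1) = 1.38/3.38

|Γ| ≈ 0.408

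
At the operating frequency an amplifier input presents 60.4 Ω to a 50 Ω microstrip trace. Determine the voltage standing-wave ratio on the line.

VSWR ≈ 1.21

For a purely resistive load, VSWR = R_L/Z_0 or Z_0/R_L (whichever > 1) = 60.4/50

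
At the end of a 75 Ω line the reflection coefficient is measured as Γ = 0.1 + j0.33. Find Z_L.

Z_L ≈ 71.9 + j53.9 Ω

Z_L = Z_0·(1 + Γ)/(1 − Γ) = 75·(1.1 + j0.33)/(0.9 − j0.33)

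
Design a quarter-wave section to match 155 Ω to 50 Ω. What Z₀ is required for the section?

Z_qwt = √(Z_0·R_L) = √(50 × 155) = √7750

Z_qwt ≈ 88 Ω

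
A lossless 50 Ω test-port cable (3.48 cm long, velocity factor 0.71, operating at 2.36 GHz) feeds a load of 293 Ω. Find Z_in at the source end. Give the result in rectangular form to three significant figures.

λ = v/f = 0.71·c / 2.36 GHz = 0.0903 m
βl = 2π·l/λ = 2π × 0.386 = 139°
tan(βl) = tan(139°) = -0.875
Z_in = Z_0·(Z_L + jZ_0·tanβl)/(Z_0 + jZ_L·tanβl)
     = 50·(293 − j43.8)/(50 − j256)

Z_in ≈ 19 + j53.4 Ω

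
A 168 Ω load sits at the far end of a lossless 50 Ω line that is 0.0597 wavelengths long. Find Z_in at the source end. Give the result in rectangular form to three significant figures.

βl = 2π × 0.0597 = 21.5°
tan(βl) = tan(21.5°) = 0.394
Z_in = Z_0·(Z_L + jZ_0·tanβl)/(Z_0 + jZ_L·tanβl)
     = 50·(168 + j19.7)/(50 + j66.1)

Z_in ≈ 70.6 − j73.7 Ω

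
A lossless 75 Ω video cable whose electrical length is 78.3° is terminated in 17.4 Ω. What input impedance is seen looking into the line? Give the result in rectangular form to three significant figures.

tan(βl) = tan(78.3°) = 4.83
Z_in = Z_0·(Z_L + jZ_0·tanβl)/(Z_0 + jZ_L·tanβl)
     = 75·(17.4 + j362)/(75 + j84)

Z_in ≈ 188 + j152 Ω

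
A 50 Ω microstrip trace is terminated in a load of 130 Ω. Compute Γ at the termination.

Γ = (Z_L − Z_0)/(Z_L + Z_0) = (130 − 50)/(130 + 50) = 80/180

Γ = 0.444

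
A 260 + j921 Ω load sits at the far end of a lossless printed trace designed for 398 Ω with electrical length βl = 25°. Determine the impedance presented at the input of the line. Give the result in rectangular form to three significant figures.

Z_in ≈ 3200 − j1680 Ω

tan(βl) = tan(25°) = 0.466
Z_in = Z_0·(Z_L + jZ_0·tanβl)/(Z_0 + jZ_L·tanβl)
     = 398·(260 + j1110)/(-31.5 + j121)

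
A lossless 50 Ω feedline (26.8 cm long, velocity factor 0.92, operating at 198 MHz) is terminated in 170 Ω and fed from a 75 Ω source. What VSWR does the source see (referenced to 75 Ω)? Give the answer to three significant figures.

λ = v/f = 0.92·c / 198 MHz = 1.39 m
βl = 2π·l/λ = 2π × 0.192 = 69.2°
tan(βl) = 2.63
Z_in = Z_0·(Z_L + jZ_0·tanβl)/(Z_0 + jZ_L·tanβl) = 16.6 − j17.1 Ω
Γ_s = (Z_in − Z_s)/(Z_in + Z_s) = (-58.4 − j17.1)/(91.6 − j17.1), |Γ_s| = 0.653
VSWR = (1 + |Γ_s|)/(1 − |Γ_s|)

VSWR ≈ 4.76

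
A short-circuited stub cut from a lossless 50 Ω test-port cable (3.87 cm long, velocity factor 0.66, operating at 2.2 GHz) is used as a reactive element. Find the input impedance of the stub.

Z_in ≈ −j23.5 Ω

λ = v/f = 0.66·c / 2.2 GHz = 0.09 m
βl = 2π·l/λ = 2π × 0.43 = 155°
tan(βl) = -0.471
For a short-circuited stub, Z_in = jZ_0·tan(βl)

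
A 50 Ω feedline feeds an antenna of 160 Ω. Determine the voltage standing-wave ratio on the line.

Γ = (160 − 50)/(160 + 50) = 0.524
VSWR = (1 + 0.524)/(1 − 0.524)

VSWR ≈ 3.2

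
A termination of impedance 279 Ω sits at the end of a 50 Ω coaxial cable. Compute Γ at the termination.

Γ = 0.696

Γ = (Z_L − Z_0)/(Z_L + Z_0) = (279 − 50)/(279 + 50) = 229/329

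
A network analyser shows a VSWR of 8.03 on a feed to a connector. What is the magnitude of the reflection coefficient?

|Γ| = (S − 1)/(S + 1) = (8.03 − 1)/(8.03 + 1) = 7.03/9.03

|Γ| ≈ 0.779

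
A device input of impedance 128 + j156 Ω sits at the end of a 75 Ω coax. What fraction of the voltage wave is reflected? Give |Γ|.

Γ = (Z_L − Z_0)/(Z_L + Z_0) = (53 + j156)/(203 + j156)
|Γ| = 165/256

|Γ| ≈ 0.644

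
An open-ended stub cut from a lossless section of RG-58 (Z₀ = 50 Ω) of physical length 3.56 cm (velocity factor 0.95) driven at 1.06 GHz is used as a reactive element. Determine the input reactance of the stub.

X_in ≈ -45.5 Ω (capacitive)

λ = v/f = 0.95·c / 1.06 GHz = 0.269 m
βl = 2π·l/λ = 2π × 0.132 = 47.7°
tan(βl) = 1.1
For an open-ended stub, Z_in = −jZ_0·cot(βl) = −jZ_0/tan(βl)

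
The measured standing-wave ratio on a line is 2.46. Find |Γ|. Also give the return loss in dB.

|Γ| = (S − 1)/(S + 1) = (2.46 − 1)/(2.46 + 1) = 1.46/3.46
RL = −20·log₁₀|Γ| = −20·log₁₀(0.422)

|Γ| ≈ 0.422; return loss ≈ 7.49 dB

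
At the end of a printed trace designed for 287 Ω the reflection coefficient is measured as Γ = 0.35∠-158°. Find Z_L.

Z_L ≈ 142 − j42.5 Ω

Z_L = Z_0·(1 + Γ)/(1 − Γ) = 287·(0.675 − j0.131)/(1.32 + j0.131)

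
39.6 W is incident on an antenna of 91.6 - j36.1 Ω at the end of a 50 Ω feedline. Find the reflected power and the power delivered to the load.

P_reflected ≈ 5.63 W; P_delivered ≈ 34 W

|Γ| = |(41.6 − j36.1)/(141.6 − j36.1)| = 0.377
|Γ|² = 0.142
P_refl = |Γ|²·P_inc = 5.63 W, P_del = (1 − |Γ|²)·P_inc = 34 W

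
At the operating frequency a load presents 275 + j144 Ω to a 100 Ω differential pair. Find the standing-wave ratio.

Γ = (Z_L − Z_0)/(Z_L + Z_0) = (175 + j144)/(375 + j144)
|Γ| = 227/402 = 0.564
VSWR = (1 + |Γ|)/(1 − |Γ|) = 1.56/0.436

VSWR ≈ 3.59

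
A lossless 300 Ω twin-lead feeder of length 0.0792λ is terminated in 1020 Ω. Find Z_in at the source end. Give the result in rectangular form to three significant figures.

βl = 2π × 0.0792 = 28.5°
tan(βl) = tan(28.5°) = 0.543
Z_in = Z_0·(Z_L + jZ_0·tanβl)/(Z_0 + jZ_L·tanβl)
     = 300·(1020 + j163)/(300 + j554)

Z_in ≈ 299 − j390 Ω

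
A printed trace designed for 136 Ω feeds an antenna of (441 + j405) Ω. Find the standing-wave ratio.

VSWR ≈ 6.12

Γ = (Z_L − Z_0)/(Z_L + Z_0) = (305 + j405)/(577 + j405)
|Γ| = 507/705 = 0.719
VSWR = (1 + |Γ|)/(1 − |Γ|) = 1.72/0.281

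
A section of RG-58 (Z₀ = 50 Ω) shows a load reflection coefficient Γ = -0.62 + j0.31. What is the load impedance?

Z_L ≈ 9.55 + j11.4 Ω

Z_L = Z_0·(1 + Γ)/(1 − Γ) = 50·(0.38 + j0.31)/(1.62 − j0.31)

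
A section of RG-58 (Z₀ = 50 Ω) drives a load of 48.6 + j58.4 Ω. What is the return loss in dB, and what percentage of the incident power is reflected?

RL ≈ 5.85 dB; 26% of incident power reflected

Γ = (-1.4 + j58.4)/(98.6 + j58.4), |Γ| = 0.51
RL = −20·log₁₀(0.51) = 5.85 dB
P_refl/P_inc = |Γ|² = 0.26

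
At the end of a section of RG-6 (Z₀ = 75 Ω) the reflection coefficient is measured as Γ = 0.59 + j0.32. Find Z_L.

Z_L ≈ 152 + j177 Ω

Z_L = Z_0·(1 + Γ)/(1 − Γ) = 75·(1.59 + j0.32)/(0.41 − j0.32)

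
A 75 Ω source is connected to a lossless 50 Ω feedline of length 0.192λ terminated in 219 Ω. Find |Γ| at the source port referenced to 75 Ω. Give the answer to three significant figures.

|Γ| ≈ 0.719

βl = 2π × 0.192 = 69.1°
tan(βl) = 2.62
Z_in = Z_0·(Z_L + jZ_0·tanβl)/(Z_0 + jZ_L·tanβl) = 13 − j17.9 Ω
Γ_s = (Z_in − Z_s)/(Z_in + Z_s) = (-62 − j17.9)/(88 − j17.9), |Γ_s| = 0.719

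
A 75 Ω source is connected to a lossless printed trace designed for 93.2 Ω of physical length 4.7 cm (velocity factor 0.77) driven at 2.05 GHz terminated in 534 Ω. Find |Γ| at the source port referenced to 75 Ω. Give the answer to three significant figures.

λ = v/f = 0.77·c / 2.05 GHz = 0.113 m
βl = 2π·l/λ = 2π × 0.417 = 150°
tan(βl) = -0.574
Z_in = Z_0·(Z_L + jZ_0·tanβl)/(Z_0 + jZ_L·tanβl) = 60.1 + j144 Ω
Γ_s = (Z_in − Z_s)/(Z_in + Z_s) = (-14.9 + j144)/(135 + j144), |Γ_s| = 0.733

|Γ| ≈ 0.733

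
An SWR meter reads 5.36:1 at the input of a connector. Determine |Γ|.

|Γ| ≈ 0.686

|Γ| = (S − 1)/(S + 1) = (5.36 − 1)/(5.36 + 1) = 4.36/6.36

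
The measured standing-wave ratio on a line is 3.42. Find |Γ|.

|Γ| ≈ 0.548

|Γ| = (S − 1)/(S + 1) = (3.42 − 1)/(3.42 + 1) = 2.42/4.42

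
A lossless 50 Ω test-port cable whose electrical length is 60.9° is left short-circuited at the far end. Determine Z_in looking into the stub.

tan(βl) = 1.8
For a short-circuited stub, Z_in = jZ_0·tan(βl)

Z_in ≈ +j89.8 Ω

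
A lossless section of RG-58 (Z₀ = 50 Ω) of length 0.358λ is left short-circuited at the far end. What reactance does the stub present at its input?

X_in ≈ -62 Ω (capacitive)

βl = 2π × 0.358 = 129°
tan(βl) = -1.24
For a short-circuited stub, Z_in = jZ_0·tan(βl)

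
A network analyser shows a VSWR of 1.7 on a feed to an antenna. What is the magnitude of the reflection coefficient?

|Γ| = (S − 1)/(S + 1) = (1.7 − 1)/(1.7 + 1) = 0.7/2.7

|Γ| ≈ 0.259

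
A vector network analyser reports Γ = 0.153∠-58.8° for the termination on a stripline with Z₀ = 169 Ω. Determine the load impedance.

Z_L ≈ 191 − j51.1 Ω

Z_L = Z_0·(1 + Γ)/(1 − Γ) = 169·(1.08 − j0.131)/(0.921 + j0.131)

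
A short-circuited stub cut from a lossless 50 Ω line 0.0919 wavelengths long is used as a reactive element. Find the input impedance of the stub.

Z_in ≈ +j32.6 Ω

βl = 2π × 0.0919 = 33.1°
tan(βl) = 0.651
For a short-circuited stub, Z_in = jZ_0·tan(βl)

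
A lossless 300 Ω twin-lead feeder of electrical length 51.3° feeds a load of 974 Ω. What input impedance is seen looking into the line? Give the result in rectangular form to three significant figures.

Z_in ≈ 143 − j205 Ω

tan(βl) = tan(51.3°) = 1.25
Z_in = Z_0·(Z_L + jZ_0·tanβl)/(Z_0 + jZ_L·tanβl)
     = 300·(974 + j374)/(300 + j1220)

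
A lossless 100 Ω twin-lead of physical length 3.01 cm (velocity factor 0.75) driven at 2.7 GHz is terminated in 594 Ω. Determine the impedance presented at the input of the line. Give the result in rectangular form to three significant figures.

Z_in ≈ 28.2 + j80 Ω

λ = v/f = 0.75·c / 2.7 GHz = 0.0833 m
βl = 2π·l/λ = 2π × 0.361 = 130°
tan(βl) = tan(130°) = -1.19
Z_in = Z_0·(Z_L + jZ_0·tanβl)/(Z_0 + jZ_L·tanβl)
     = 100·(594 − j119)/(100 − j707)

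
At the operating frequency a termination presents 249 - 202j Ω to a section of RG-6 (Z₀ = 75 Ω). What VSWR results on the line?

VSWR ≈ 5.63

Γ = (Z_L − Z_0)/(Z_L + Z_0) = (174 − j202)/(324 − j202)
|Γ| = 267/382 = 0.698
VSWR = (1 + |Γ|)/(1 − |Γ|) = 1.7/0.302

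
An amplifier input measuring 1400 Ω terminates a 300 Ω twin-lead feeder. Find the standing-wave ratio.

VSWR ≈ 4.67

Γ = (1400 − 300)/(1400 + 300) = 0.647
VSWR = (1 + 0.647)/(1 − 0.647)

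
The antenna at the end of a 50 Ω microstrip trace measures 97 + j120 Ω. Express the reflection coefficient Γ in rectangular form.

Γ = (Z_L − Z_0)/(Z_L + Z_0) = (47 + j120)/(147 + j120)

Γ ≈ 0.592 + j0.333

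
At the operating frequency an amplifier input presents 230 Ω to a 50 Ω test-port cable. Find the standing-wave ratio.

For a purely resistive load, VSWR = R_L/Z_0 or Z_0/R_L (whichever > 1) = 230/50

VSWR ≈ 4.6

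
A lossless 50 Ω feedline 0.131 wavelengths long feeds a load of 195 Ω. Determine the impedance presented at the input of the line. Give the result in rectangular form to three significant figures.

Z_in ≈ 22.6 − j41 Ω

βl = 2π × 0.131 = 47.2°
tan(βl) = tan(47.2°) = 1.08
Z_in = Z_0·(Z_L + jZ_0·tanβl)/(Z_0 + jZ_L·tanβl)
     = 50·(195 + j53.9)/(50 + j210)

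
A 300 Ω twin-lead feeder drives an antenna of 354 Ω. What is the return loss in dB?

Γ = (354 − 300)/(354 + 300) = 0.0826
RL = −20·log₁₀|Γ| = −20·log₁₀(0.0826)

RL ≈ 21.7 dB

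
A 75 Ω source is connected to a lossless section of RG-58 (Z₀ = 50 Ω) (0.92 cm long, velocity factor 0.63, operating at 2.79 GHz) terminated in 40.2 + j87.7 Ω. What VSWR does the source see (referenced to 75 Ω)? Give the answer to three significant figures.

λ = v/f = 0.63·c / 2.79 GHz = 0.0677 m
βl = 2π·l/λ = 2π × 0.136 = 48.9°
tan(βl) = 1.15
Z_in = Z_0·(Z_L + jZ_0·tanβl)/(Z_0 + jZ_L·tanβl) = 49.8 − j98.2 Ω
Γ_s = (Z_in − Z_s)/(Z_in + Z_s) = (-25.2 − j98.2)/(125 − j98.2), |Γ_s| = 0.639
VSWR = (1 + |Γ_s|)/(1 − |Γ_s|)

VSWR ≈ 4.53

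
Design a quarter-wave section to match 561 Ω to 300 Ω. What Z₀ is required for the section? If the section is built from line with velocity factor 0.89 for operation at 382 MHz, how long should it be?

Z_qwt = √(Z_0·R_L) = √(300 × 561) = √168300
λ = 0.89·c/f = 0.699 m, so l = λ/4 = 0.175 m

Z_qwt ≈ 410 Ω; length ≈ 17.5 cm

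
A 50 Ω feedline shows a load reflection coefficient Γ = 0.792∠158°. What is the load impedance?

Z_L = Z_0·(1 + Γ)/(1 − Γ) = 50·(0.266 + j0.297)/(1.73 − j0.297)

Z_L ≈ 6.02 + j9.58 Ω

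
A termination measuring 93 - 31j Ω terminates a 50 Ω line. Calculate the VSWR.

Γ = (Z_L − Z_0)/(Z_L + Z_0) = (43 − j31)/(143 − j31)
|Γ| = 53/146 = 0.362
VSWR = (1 + |Γ|)/(1 − |Γ|) = 1.36/0.638

VSWR ≈ 2.14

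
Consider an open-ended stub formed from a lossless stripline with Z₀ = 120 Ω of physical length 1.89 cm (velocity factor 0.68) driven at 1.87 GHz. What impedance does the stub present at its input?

λ = v/f = 0.68·c / 1.87 GHz = 0.109 m
βl = 2π·l/λ = 2π × 0.173 = 62.4°
tan(βl) = 1.91
For an open-ended stub, Z_in = −jZ_0·cot(βl) = −jZ_0/tan(βl)

Z_in ≈ −j62.8 Ω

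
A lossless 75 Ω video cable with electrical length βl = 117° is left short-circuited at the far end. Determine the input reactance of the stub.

X_in ≈ -147 Ω (capacitive)

tan(βl) = -1.96
For a short-circuited stub, Z_in = jZ_0·tan(βl)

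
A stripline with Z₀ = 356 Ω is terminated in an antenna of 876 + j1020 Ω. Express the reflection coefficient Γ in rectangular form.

Γ = (Z_L − Z_0)/(Z_L + Z_0) = (520 + j1020)/(1232 + j1020)

Γ ≈ 0.657 + j0.284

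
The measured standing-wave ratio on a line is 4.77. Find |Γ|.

|Γ| ≈ 0.653

|Γ| = (S − 1)/(S + 1) = (4.77 − 1)/(4.77 + 1) = 3.77/5.77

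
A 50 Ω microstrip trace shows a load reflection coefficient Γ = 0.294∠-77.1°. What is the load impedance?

Z_L ≈ 47.8 − j30 Ω

Z_L = Z_0·(1 + Γ)/(1 − Γ) = 50·(1.07 − j0.287)/(0.934 + j0.287)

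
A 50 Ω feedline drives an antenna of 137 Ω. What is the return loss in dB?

RL ≈ 6.65 dB

Γ = (137 − 50)/(137 + 50) = 0.465
RL = −20·log₁₀|Γ| = −20·log₁₀(0.465)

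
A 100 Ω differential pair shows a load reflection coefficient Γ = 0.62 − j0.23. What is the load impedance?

Z_L ≈ 285 − j233 Ω

Z_L = Z_0·(1 + Γ)/(1 − Γ) = 100·(1.62 − j0.23)/(0.38 + j0.23)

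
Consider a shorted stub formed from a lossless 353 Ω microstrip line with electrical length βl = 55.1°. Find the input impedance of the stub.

tan(βl) = 1.43
For a shorted stub, Z_in = jZ_0·tan(βl)

Z_in ≈ +j506 Ω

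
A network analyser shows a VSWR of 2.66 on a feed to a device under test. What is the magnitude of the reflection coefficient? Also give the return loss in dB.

|Γ| ≈ 0.454; return loss ≈ 6.87 dB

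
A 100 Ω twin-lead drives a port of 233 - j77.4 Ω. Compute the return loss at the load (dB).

Γ = (133 − j77.4)/(333 − j77.4), |Γ| = 0.45
RL = −20·log₁₀|Γ| = −20·log₁₀(0.45)

RL ≈ 6.93 dB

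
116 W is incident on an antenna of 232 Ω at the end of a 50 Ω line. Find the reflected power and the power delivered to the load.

Γ = (232 − 50)/(232 + 50) = 0.645
|Γ|² = 0.417
P_refl = |Γ|²·P_inc = 48.3 W, P_del = (1 − |Γ|²)·P_inc = 67.7 W

P_reflected ≈ 48.3 W; P_delivered ≈ 67.7 W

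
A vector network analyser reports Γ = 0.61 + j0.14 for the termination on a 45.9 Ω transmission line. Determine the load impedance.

Z_L ≈ 163 + j74.9 Ω

Z_L = Z_0·(1 + Γ)/(1 − Γ) = 45.9·(1.61 + j0.14)/(0.39 − j0.14)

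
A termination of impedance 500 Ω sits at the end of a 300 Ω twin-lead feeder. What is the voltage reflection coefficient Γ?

Γ = (Z_L − Z_0)/(Z_L + Z_0) = (500 − 300)/(500 + 300) = 200/800

Γ = 0.25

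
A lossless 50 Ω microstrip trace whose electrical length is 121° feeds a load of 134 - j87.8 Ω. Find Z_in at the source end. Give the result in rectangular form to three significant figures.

tan(βl) = tan(121°) = -1.66
Z_in = Z_0·(Z_L + jZ_0·tanβl)/(Z_0 + jZ_L·tanβl)
     = 50·(134 − j171)/(-96.1 − j223)

Z_in ≈ 21.4 + j39.3 Ω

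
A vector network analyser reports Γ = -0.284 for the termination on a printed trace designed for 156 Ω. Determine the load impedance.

Z_L ≈ 87 Ω

Z_L = Z_0·(1 + Γ)/(1 − Γ) = 156·(0.716)/(1.28)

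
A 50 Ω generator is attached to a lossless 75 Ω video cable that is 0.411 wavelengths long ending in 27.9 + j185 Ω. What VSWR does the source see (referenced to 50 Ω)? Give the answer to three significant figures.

VSWR ≈ 18.6

βl = 2π × 0.411 = 148°
tan(βl) = -0.626
Z_in = Z_0·(Z_L + jZ_0·tanβl)/(Z_0 + jZ_L·tanβl) = 5.95 + j54.8 Ω
Γ_s = (Z_in − Z_s)/(Z_in + Z_s) = (-44 + j54.8)/(56 + j54.8), |Γ_s| = 0.898
VSWR = (1 + |Γ_s|)/(1 − |Γ_s|)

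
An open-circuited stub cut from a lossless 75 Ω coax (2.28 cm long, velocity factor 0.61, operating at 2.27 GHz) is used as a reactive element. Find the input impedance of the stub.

λ = v/f = 0.61·c / 2.27 GHz = 0.0806 m
βl = 2π·l/λ = 2π × 0.283 = 102°
tan(βl) = -4.78
For an open-circuited stub, Z_in = −jZ_0·cot(βl) = −jZ_0/tan(βl)

Z_in ≈ +j15.7 Ω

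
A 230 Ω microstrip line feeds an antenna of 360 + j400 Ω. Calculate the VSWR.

Γ = (Z_L − Z_0)/(Z_L + Z_0) = (130 + j400)/(590 + j400)
|Γ| = 421/713 = 0.59
VSWR = (1 + |Γ|)/(1 − |Γ|) = 1.59/0.41

VSWR ≈ 3.88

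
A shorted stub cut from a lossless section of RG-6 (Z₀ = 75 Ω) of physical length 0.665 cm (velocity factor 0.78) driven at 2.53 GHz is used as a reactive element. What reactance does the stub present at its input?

X_in ≈ 36.4 Ω (inductive)

λ = v/f = 0.78·c / 2.53 GHz = 0.0925 m
βl = 2π·l/λ = 2π × 0.0719 = 25.9°
tan(βl) = 0.485
For a shorted stub, Z_in = jZ_0·tan(βl)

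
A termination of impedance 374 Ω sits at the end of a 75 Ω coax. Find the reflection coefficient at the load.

Γ = (Z_L − Z_0)/(Z_L + Z_0) = (374 − 75)/(374 + 75) = 299/449

Γ = 0.666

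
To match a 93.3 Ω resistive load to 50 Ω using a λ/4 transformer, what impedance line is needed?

Z_qwt = √(Z_0·R_L) = √(50 × 93.3) = √4665

Z_qwt ≈ 68.3 Ω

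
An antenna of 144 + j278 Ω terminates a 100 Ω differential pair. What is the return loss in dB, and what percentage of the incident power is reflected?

RL ≈ 2.37 dB; 57.9% of incident power reflected

Γ = (44 + j278)/(244 + j278), |Γ| = 0.761
RL = −20·log₁₀(0.761) = 2.37 dB
P_refl/P_inc = |Γ|² = 0.579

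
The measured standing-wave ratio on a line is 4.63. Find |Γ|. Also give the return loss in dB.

|Γ| = (S − 1)/(S + 1) = (4.63 − 1)/(4.63 + 1) = 3.63/5.63
RL = −20·log₁₀|Γ| = −20·log₁₀(0.645)

|Γ| ≈ 0.645; return loss ≈ 3.81 dB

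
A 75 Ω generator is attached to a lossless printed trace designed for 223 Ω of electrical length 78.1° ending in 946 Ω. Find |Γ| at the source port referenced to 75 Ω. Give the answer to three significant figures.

tan(βl) = 4.75
Z_in = Z_0·(Z_L + jZ_0·tanβl)/(Z_0 + jZ_L·tanβl) = 54.8 − j44.3 Ω
Γ_s = (Z_in − Z_s)/(Z_in + Z_s) = (-20.2 − j44.3)/(130 − j44.3), |Γ_s| = 0.355

|Γ| ≈ 0.355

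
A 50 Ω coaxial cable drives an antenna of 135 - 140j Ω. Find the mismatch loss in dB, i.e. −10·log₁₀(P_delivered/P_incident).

Γ = (85 − j140)/(185 − j140), |Γ| = 0.706
|Γ|² = 0.498, so P_del/P_inc = 1 − |Γ|² = 0.502
ML = −10·log₁₀(1 − |Γ|²)

mismatch loss ≈ 3 dB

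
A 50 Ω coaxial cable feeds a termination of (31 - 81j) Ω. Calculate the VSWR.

VSWR ≈ 6.31

Γ = (Z_L − Z_0)/(Z_L + Z_0) = (-19 − j81)/(81 − j81)
|Γ| = 83.2/115 = 0.726
VSWR = (1 + |Γ|)/(1 − |Γ|) = 1.73/0.274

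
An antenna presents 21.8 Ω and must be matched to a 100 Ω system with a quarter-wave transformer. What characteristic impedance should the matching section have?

Z_qwt ≈ 46.7 Ω

Z_qwt = √(Z_0·R_L) = √(100 × 21.8) = √2180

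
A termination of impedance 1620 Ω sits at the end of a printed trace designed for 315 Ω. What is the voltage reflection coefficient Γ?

Γ = (Z_L − Z_0)/(Z_L + Z_0) = (1620 − 315)/(1620 + 315) = 1305/1935

Γ = 0.674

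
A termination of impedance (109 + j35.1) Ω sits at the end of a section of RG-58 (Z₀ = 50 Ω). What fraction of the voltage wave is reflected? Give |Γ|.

|Γ| ≈ 0.422

Γ = (Z_L − Z_0)/(Z_L + Z_0) = (59 + j35.1)/(159 + j35.1)
|Γ| = 68.7/163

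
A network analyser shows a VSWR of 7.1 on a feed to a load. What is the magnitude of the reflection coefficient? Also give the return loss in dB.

|Γ| ≈ 0.753; return loss ≈ 2.46 dB

|Γ| = (S − 1)/(S + 1) = (7.1 − 1)/(7.1 + 1) = 6.1/8.1
RL = −20·log₁₀|Γ| = −20·log₁₀(0.753)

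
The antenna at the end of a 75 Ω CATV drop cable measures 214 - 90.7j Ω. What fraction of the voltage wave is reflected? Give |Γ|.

Γ = (Z_L − Z_0)/(Z_L + Z_0) = (139 − j90.7)/(289 − j90.7)
|Γ| = 166/303

|Γ| ≈ 0.548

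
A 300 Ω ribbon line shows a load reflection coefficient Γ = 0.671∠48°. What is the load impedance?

Z_L = Z_0·(1 + Γ)/(1 − Γ) = 300·(1.45 + j0.499)/(0.551 − j0.499)

Z_L ≈ 299 + j542 Ω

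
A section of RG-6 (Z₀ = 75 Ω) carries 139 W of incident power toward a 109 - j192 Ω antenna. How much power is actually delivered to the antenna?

|Γ| = |(34 − j192)/(184 − j192)| = 0.733
|Γ|² = 0.538
P_refl = |Γ|²·P_inc = 74.7 W, P_del = (1 − |Γ|²)·P_inc = 64.3 W

P_delivered ≈ 64.3 W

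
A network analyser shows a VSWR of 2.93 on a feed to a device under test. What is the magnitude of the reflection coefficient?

|Γ| = (S − 1)/(S + 1) = (2.93 − 1)/(2.93 + 1) = 1.93/3.93

|Γ| ≈ 0.491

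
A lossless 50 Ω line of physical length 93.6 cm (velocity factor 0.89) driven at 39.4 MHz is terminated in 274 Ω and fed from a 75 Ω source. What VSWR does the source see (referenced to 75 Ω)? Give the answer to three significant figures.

VSWR ≈ 6.34

λ = v/f = 0.89·c / 39.4 MHz = 6.78 m
βl = 2π·l/λ = 2π × 0.138 = 49.7°
tan(βl) = 1.18
Z_in = Z_0·(Z_L + jZ_0·tanβl)/(Z_0 + jZ_L·tanβl) = 15.3 − j40 Ω
Γ_s = (Z_in − Z_s)/(Z_in + Z_s) = (-59.7 − j40)/(90.3 − j40), |Γ_s| = 0.727
VSWR = (1 + |Γ_s|)/(1 − |Γ_s|)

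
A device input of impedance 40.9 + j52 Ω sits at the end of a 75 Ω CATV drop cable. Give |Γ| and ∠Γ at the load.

Γ = (Z_L − Z_0)/(Z_L + Z_0) = (-34.1 + j52)/(115.9 + j52)
|Γ| = 62.2/127 = 0.49

Γ ≈ 0.49 ∠ 99.1°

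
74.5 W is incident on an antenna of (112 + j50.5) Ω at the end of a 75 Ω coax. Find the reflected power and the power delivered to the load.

|Γ| = |(37 + j50.5)/(187 + j50.5)| = 0.323
|Γ|² = 0.104
P_refl = |Γ|²·P_inc = 7.78 W, P_del = (1 − |Γ|²)·P_inc = 66.7 W

P_reflected ≈ 7.78 W; P_delivered ≈ 66.7 W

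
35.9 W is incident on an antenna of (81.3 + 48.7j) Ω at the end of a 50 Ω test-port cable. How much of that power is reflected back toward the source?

|Γ| = |(31.3 + j48.7)/(131.3 + j48.7)| = 0.413
|Γ|² = 0.171
P_refl = |Γ|²·P_inc = 6.13 W, P_del = (1 − |Γ|²)·P_inc = 29.8 W

P_reflected ≈ 6.13 W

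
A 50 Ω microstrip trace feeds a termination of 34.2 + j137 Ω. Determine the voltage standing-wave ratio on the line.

VSWR ≈ 13

Γ = (Z_L − Z_0)/(Z_L + Z_0) = (-15.8 + j137)/(84.2 + j137)
|Γ| = 138/161 = 0.858
VSWR = (1 + |Γ|)/(1 − |Γ|) = 1.86/0.142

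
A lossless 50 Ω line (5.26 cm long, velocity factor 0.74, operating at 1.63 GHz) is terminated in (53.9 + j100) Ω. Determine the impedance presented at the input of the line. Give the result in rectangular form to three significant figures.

Z_in ≈ 11.3 + j24.5 Ω

λ = v/f = 0.74·c / 1.63 GHz = 0.136 m
βl = 2π·l/λ = 2π × 0.386 = 139°
tan(βl) = tan(139°) = -0.868
Z_in = Z_0·(Z_L + jZ_0·tanβl)/(Z_0 + jZ_L·tanβl)
     = 50·(53.9 + j56.6)/(137 − j46.8)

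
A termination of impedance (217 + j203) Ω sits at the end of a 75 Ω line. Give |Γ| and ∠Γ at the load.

Γ ≈ 0.697 ∠ 20.2°

Γ = (Z_L − Z_0)/(Z_L + Z_0) = (142 + j203)/(292 + j203)
|Γ| = 248/356 = 0.697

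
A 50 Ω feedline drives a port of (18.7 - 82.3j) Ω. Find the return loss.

RL ≈ 1.71 dB

Γ = (-31.3 − j82.3)/(68.7 − j82.3), |Γ| = 0.821
RL = −20·log₁₀|Γ| = −20·log₁₀(0.821)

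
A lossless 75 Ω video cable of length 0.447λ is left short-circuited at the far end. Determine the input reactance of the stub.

βl = 2π × 0.447 = 161°
tan(βl) = -0.346
For a short-circuited stub, Z_in = jZ_0·tan(βl)

X_in ≈ -25.9 Ω (capacitive)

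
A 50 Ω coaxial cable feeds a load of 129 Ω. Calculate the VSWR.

For a purely resistive load, VSWR = R_L/Z_0 or Z_0/R_L (whichever > 1) = 129/50

VSWR ≈ 2.58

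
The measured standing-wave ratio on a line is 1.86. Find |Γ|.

|Γ| = (S − 1)/(S + 1) = (1.86 − 1)/(1.86 + 1) = 0.86/2.86

|Γ| ≈ 0.301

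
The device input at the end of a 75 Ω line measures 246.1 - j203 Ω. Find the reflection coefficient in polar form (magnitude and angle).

Γ ≈ 0.699 ∠ -17.6°

Γ = (Z_L − Z_0)/(Z_L + Z_0) = (171.1 − j203)/(321.1 − j203)
|Γ| = 265/380 = 0.699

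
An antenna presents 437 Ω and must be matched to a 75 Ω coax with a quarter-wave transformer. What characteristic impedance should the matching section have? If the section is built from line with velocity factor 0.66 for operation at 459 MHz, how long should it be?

Z_qwt ≈ 181 Ω; length ≈ 10.8 cm

Z_qwt = √(Z_0·R_L) = √(75 × 437) = √32780
λ = 0.66·c/f = 0.431 m, so l = λ/4 = 0.108 m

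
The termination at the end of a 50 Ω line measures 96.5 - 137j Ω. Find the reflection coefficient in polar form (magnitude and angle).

Γ ≈ 0.721 ∠ -28.2°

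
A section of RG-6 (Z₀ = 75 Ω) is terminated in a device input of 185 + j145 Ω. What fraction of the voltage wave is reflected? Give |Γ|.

|Γ| ≈ 0.611

Γ = (Z_L − Z_0)/(Z_L + Z_0) = (110 + j145)/(260 + j145)
|Γ| = 182/298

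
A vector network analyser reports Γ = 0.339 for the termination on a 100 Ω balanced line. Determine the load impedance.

Z_L = Z_0·(1 + Γ)/(1 − Γ) = 100·(1.34)/(0.661)

Z_L ≈ 203 Ω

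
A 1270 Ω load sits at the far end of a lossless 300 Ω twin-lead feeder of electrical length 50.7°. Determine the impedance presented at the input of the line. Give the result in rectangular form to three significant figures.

Z_in ≈ 114 − j223 Ω

tan(βl) = tan(50.7°) = 1.22
Z_in = Z_0·(Z_L + jZ_0·tanβl)/(Z_0 + jZ_L·tanβl)
     = 300·(1270 + j367)/(300 + j1550)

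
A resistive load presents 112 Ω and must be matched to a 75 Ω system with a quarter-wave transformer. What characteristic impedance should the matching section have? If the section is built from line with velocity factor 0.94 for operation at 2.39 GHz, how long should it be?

Z_qwt = √(Z_0·R_L) = √(75 × 112) = √8400
λ = 0.94·c/f = 0.118 m, so l = λ/4 = 0.0295 m

Z_qwt ≈ 91.7 Ω; length ≈ 2.95 cm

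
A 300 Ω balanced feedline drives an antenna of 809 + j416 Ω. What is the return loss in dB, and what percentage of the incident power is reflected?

Γ = (509 + j416)/(1109 + j416), |Γ| = 0.555
RL = −20·log₁₀(0.555) = 5.11 dB
P_refl/P_inc = |Γ|² = 0.308

RL ≈ 5.11 dB; 30.8% of incident power reflected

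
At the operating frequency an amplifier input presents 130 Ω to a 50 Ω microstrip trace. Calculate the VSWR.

VSWR ≈ 2.6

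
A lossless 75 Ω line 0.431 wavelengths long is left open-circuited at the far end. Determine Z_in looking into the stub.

βl = 2π × 0.431 = 155°
tan(βl) = -0.463
For an open-circuited stub, Z_in = −jZ_0·cot(βl) = −jZ_0/tan(βl)

Z_in ≈ +j162 Ω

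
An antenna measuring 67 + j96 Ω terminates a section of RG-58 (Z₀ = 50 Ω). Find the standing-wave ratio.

Γ = (Z_L − Z_0)/(Z_L + Z_0) = (17 + j96)/(117 + j96)
|Γ| = 97.5/151 = 0.644
VSWR = (1 + |Γ|)/(1 − |Γ|) = 1.64/0.356

VSWR ≈ 4.62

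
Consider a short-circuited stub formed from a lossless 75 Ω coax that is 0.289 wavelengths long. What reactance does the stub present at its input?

X_in ≈ -300 Ω (capacitive)

βl = 2π × 0.289 = 104°
tan(βl) = -4
For a short-circuited stub, Z_in = jZ_0·tan(βl)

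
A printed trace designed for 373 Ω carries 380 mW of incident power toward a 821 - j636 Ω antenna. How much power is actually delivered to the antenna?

|Γ| = |(448 − j636)/(1194 − j636)| = 0.575
|Γ|² = 0.331
P_refl = |Γ|²·P_inc = 126 mW, P_del = (1 − |Γ|²)·P_inc = 254 mW

P_delivered ≈ 254 mW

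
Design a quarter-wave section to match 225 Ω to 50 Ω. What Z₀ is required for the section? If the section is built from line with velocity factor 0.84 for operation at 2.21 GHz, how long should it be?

Z_qwt ≈ 106 Ω; length ≈ 2.85 cm

Z_qwt = √(Z_0·R_L) = √(50 × 225) = √11250
λ = 0.84·c/f = 0.114 m, so l = λ/4 = 0.0285 m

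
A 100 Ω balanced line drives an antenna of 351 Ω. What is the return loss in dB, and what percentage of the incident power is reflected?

RL ≈ 5.09 dB; 31% of incident power reflected

Γ = (351 − 100)/(351 + 100) = 0.557
RL = −20·log₁₀(0.557) = 5.09 dB
P_refl/P_inc = |Γ|² = 0.31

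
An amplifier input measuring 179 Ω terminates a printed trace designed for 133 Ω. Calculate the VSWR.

VSWR ≈ 1.35

Γ = (179 − 133)/(179 + 133) = 0.147
VSWR = (1 + 0.147)/(1 − 0.147)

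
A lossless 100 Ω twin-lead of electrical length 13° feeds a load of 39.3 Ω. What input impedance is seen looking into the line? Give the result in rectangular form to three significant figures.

tan(βl) = tan(13°) = 0.231
Z_in = Z_0·(Z_L + jZ_0·tanβl)/(Z_0 + jZ_L·tanβl)
     = 100·(39.3 + j23.1)/(100 + j9.07)

Z_in ≈ 41.1 + j19.4 Ω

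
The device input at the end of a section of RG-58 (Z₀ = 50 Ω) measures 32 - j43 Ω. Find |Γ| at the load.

|Γ| ≈ 0.503

Γ = (Z_L − Z_0)/(Z_L + Z_0) = (-18 − j43)/(82 − j43)
|Γ| = 46.6/92.6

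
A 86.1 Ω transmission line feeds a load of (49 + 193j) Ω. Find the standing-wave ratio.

Γ = (Z_L − Z_0)/(Z_L + Z_0) = (-37.1 + j193)/(135.1 + j193)
|Γ| = 197/236 = 0.834
VSWR = (1 + |Γ|)/(1 − |Γ|) = 1.83/0.166

VSWR ≈ 11.1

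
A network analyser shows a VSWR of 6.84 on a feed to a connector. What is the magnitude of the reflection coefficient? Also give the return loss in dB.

|Γ| = (S − 1)/(S + 1) = (6.84 − 1)/(6.84 + 1) = 5.84/7.84
RL = −20·log₁₀|Γ| = −20·log₁₀(0.745)

|Γ| ≈ 0.745; return loss ≈ 2.56 dB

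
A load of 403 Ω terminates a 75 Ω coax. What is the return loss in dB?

Γ = (403 − 75)/(403 + 75) = 0.686
RL = −20·log₁₀|Γ| = −20·log₁₀(0.686)

RL ≈ 3.27 dB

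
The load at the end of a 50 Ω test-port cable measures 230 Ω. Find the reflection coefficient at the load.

Γ = (Z_L − Z_0)/(Z_L + Z_0) = (230 − 50)/(230 + 50) = 180/280

Γ = 0.643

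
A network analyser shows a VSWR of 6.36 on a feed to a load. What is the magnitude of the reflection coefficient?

|Γ| ≈ 0.728

|Γ| = (S − 1)/(S + 1) = (6.36 − 1)/(6.36 + 1) = 5.36/7.36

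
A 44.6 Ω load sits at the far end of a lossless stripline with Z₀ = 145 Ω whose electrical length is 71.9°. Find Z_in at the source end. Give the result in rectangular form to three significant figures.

tan(βl) = tan(71.9°) = 3.06
Z_in = Z_0·(Z_L + jZ_0·tanβl)/(Z_0 + jZ_L·tanβl)
     = 145·(44.6 + j444)/(145 + j136)

Z_in ≈ 245 + j213 Ω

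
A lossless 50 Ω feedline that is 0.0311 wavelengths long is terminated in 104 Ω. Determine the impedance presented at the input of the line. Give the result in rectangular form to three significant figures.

Z_in ≈ 92.4 − j28.1 Ω

βl = 2π × 0.0311 = 11.2°
tan(βl) = tan(11.2°) = 0.198
Z_in = Z_0·(Z_L + jZ_0·tanβl)/(Z_0 + jZ_L·tanβl)
     = 50·(104 + j9.9)/(50 + j20.6)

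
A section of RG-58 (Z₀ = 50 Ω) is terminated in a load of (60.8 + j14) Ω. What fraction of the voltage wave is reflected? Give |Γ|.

|Γ| ≈ 0.158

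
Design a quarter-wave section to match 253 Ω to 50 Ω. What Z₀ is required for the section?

Z_qwt ≈ 112 Ω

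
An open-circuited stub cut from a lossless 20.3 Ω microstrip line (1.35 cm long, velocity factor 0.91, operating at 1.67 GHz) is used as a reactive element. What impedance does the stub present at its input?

λ = v/f = 0.91·c / 1.67 GHz = 0.163 m
βl = 2π·l/λ = 2π × 0.0826 = 29.7°
tan(βl) = 0.571
For an open-circuited stub, Z_in = −jZ_0·cot(βl) = −jZ_0/tan(βl)

Z_in ≈ −j35.5 Ω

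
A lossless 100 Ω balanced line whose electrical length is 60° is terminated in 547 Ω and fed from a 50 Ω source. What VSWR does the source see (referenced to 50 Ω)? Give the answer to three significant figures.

tan(βl) = 1.73
Z_in = Z_0·(Z_L + jZ_0·tanβl)/(Z_0 + jZ_L·tanβl) = 24.1 − j55.2 Ω
Γ_s = (Z_in − Z_s)/(Z_in + Z_s) = (-25.9 − j55.2)/(74.1 − j55.2), |Γ_s| = 0.66
VSWR = (1 + |Γ_s|)/(1 − |Γ_s|)

VSWR ≈ 4.88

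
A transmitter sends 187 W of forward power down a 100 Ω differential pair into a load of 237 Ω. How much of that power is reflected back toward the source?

P_reflected ≈ 30.9 W

Γ = (237 − 100)/(237 + 100) = 0.407
|Γ|² = 0.165
P_refl = |Γ|²·P_inc = 30.9 W, P_del = (1 − |Γ|²)·P_inc = 156 W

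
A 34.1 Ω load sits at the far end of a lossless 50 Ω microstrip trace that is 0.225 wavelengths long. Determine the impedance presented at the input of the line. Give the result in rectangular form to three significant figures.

Z_in ≈ 71.3 + j8.64 Ω

βl = 2π × 0.225 = 81°
tan(βl) = tan(81°) = 6.31
Z_in = Z_0·(Z_L + jZ_0·tanβl)/(Z_0 + jZ_L·tanβl)
     = 50·(34.1 + j316)/(50 + j215)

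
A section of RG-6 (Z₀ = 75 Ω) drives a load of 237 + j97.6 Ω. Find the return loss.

Γ = (162 + j97.6)/(312 + j97.6), |Γ| = 0.579
RL = −20·log₁₀|Γ| = −20·log₁₀(0.579)

RL ≈ 4.75 dB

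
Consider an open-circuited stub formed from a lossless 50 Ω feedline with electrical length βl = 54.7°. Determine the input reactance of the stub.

tan(βl) = 1.41
For an open-circuited stub, Z_in = −jZ_0·cot(βl) = −jZ_0/tan(βl)

X_in ≈ -35.4 Ω (capacitive)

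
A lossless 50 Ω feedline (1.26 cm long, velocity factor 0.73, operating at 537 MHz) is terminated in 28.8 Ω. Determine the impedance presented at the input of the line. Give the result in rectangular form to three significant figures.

λ = v/f = 0.73·c / 537 MHz = 0.408 m
βl = 2π·l/λ = 2π × 0.0309 = 11.1°
tan(βl) = tan(11.1°) = 0.197
Z_in = Z_0·(Z_L + jZ_0·tanβl)/(Z_0 + jZ_L·tanβl)
     = 50·(28.8 + j9.83)/(50 + j5.66)

Z_in ≈ 29.5 + j6.49 Ω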